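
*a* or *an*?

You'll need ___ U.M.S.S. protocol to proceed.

a

The indefinite article is chosen by the initial *sound* of the following word, not its spelling.
The initialism *U.M.S.S.* is read letter by letter; the first letter, U, is pronounced /juː/, which begins with a consonant sound.
So the article is *a*: You'll need a U.M.S.S. protocol to proceed.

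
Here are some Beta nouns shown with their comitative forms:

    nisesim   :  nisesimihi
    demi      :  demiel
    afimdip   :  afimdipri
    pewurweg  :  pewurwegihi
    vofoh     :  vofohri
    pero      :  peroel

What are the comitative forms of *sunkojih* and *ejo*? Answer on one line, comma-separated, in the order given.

The alternation tracks the final sound of the stem — -ri when the stem ends in a voiceless consonant (*afimdip*, *vofoh*); -ihi when the stem ends in a voiced consonant (*nisesim*, *pewurweg*); -el when the stem ends in a vowel (*demi*, *pero*).
*sunkojih* — final sound /h/ (a voiceless consonant) → -ri → *sunkojihri*.
*ejo*: final sound = /o/, a vowel → -el → *ejoel*.

sunkojihri, ejoel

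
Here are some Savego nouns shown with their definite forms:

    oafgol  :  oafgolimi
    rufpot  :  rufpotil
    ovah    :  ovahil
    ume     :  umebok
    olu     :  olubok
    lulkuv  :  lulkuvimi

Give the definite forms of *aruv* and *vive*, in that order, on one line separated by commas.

Looking at the final sound of each stem: -il when the stem ends in a voiceless consonant (*rufpot*, *ovah*); -imi when the stem ends in a voiced consonant (*oafgol*, *lulkuv*); -bok when the stem ends in a vowel (*ume*, *olu*).
The final sound of *aruv* is /v/, which is a voiced consonant, so the suffix is -imi, giving *aruvimi*.
The final sound of *vive* is /e/, which is a vowel, so the suffix is -bok, giving *vivebok*.

aruvimi, vivebok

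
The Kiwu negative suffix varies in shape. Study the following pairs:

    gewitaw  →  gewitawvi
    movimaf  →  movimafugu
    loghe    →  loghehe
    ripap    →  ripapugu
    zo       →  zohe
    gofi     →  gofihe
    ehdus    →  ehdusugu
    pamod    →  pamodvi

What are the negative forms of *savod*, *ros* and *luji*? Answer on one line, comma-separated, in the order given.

savodvi, rosugu, lujihe

The suffix is conditioned by the final sound: -ugu when the stem ends in a voiceless consonant (*movimaf*, *ripap*, *ehdus*); -vi when the stem ends in a voiced consonant (*gewitaw*, *pamod*); -he when the stem ends in a vowel (*loghe*, *zo*, *gofi*).
*savod*: final sound = /d/, a voiced consonant → -vi → *savodvi*.
*ros* — final sound /s/ (a voiceless consonant) → -ugu → *rosugu*.
*luji* — final sound /i/ (a vowel) → -he → *lujihe*.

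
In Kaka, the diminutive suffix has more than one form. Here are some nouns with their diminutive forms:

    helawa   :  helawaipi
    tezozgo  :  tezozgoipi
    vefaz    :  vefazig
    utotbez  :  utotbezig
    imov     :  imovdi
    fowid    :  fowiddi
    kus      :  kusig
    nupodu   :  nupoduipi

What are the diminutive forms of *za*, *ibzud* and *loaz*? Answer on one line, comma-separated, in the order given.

zaipi, ibzuddi, loazig

The alternation tracks the final sound of the stem — -ig when the stem ends in a sibilant (*vefaz*, *utotbez*, *kus*); -di when the stem ends in a non-sibilant consonant (*imov*, *fowid*); -ipi when the stem ends in a vowel (*helawa*, *tezozgo*, *nupodu*).
*za*: final sound = /a/, a vowel → -ipi → *zaipi*.
*ibzud* — final sound /d/ (a non-sibilant consonant) → -di → *ibzuddi*.
The final sound of *loaz* is /z/, which is a sibilant, so the suffix is -ig, giving *loazig*.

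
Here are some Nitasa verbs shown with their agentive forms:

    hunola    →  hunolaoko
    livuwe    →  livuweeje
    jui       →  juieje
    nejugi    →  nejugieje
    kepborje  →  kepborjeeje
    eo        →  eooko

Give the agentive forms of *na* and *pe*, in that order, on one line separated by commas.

The pattern is front/back vowel harmony: -eje when the last vowel of the stem is a front vowel (*livuwe*, *jui*, *nejugi*, *kepborje*); -oko when the last vowel of the stem is a back vowel (*hunola*, *eo*).
The last vowel of *na* is /a/, which is a back vowel, so the suffix is -oko, giving *naoko*.
*pe* — last vowel /e/ (a front vowel) → -eje → *peeje*.

naoko, peeje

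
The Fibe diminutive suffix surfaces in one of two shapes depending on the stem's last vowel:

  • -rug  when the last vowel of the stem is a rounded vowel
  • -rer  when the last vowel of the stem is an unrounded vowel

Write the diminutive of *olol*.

*olol*: last vowel = /o/, a rounded vowel → -rug → *ololrug*.

ololrug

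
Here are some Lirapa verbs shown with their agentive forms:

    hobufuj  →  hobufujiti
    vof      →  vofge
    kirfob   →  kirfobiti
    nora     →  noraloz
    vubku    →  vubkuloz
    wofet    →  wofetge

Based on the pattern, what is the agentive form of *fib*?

fibiti

The alternation tracks the final sound of the stem — -ge when the stem ends in a voiceless consonant (*vof*, *wofet*); -iti when the stem ends in a voiced consonant (*hobufuj*, *kirfob*); -loz when the stem ends in a vowel (*nora*, *vubku*).
Since the final sound of *fib* is /b/ (a voiced consonant), it takes -iti, giving *fibiti*.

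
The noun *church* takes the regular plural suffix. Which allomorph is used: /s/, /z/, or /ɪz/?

/ɪz/

The stem *church* ends in a sibilant (/s, z, ʃ, ʒ, tʃ, dʒ/).
The plural suffix surfaces as /ɪz/ after sibilants, /s/ after other voiceless consonants, and /z/ after other voiced sounds.
So the plural -s on *church* is pronounced /ɪz/.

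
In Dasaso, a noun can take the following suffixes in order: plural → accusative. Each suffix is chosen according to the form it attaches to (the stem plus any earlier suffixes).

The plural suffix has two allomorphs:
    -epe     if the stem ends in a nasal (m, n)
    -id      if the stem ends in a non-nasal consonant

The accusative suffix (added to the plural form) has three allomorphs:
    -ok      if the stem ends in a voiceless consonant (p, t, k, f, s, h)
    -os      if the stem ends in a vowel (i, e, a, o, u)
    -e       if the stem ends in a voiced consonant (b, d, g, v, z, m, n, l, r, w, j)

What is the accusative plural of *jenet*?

*jenet* — final consonant /t/ (non-nasal) → -id → *jenetid*.
The final sound of the plural form *jenetid* is /d/, which is a voiced consonant, so the accusative suffix is -e, giving *jenetide*.

jenetide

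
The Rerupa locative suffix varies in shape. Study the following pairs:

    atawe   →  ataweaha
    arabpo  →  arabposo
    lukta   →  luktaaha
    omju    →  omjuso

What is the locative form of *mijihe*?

The pattern is rounding harmony: -so when the last vowel of the stem is a rounded vowel (*arabpo*, *omju*); -aha when the last vowel of the stem is an unrounded vowel (*atawe*, *lukta*).
*mijihe*: last vowel = /e/, an unrounded vowel → -aha → *mijiheaha*.

mijiheaha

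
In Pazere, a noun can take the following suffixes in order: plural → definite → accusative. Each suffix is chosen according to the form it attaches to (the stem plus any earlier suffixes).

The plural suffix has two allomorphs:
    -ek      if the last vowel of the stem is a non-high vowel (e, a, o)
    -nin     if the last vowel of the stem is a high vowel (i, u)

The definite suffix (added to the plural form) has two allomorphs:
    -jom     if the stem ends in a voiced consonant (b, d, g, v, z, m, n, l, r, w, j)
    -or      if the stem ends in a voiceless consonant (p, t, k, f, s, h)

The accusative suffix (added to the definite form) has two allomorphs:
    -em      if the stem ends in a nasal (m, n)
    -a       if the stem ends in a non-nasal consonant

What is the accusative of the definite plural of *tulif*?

tulifninjomem

*tulif* — last vowel /i/ (a high vowel) → -nin → *tulifnin*.
The plural form *tulifnin* — final consonant /n/ (voiced) → -jom → *tulifninjom*.
Since the final consonant of the definite form *tulifninjom* is /m/ (a nasal), it takes -em, giving *tulifninjomem*.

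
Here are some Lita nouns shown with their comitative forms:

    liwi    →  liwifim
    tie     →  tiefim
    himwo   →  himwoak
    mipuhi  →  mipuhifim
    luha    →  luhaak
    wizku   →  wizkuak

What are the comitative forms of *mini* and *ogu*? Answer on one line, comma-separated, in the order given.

The suffix is conditioned by the last vowel: -fim when the last vowel of the stem is a front vowel (*liwi*, *tie*, *mipuhi*); -ak when the last vowel of the stem is a back vowel (*himwo*, *luha*, *wizku*).
The last vowel of *mini* is /i/, which is a front vowel, so the suffix is -fim, giving *minifim*.
*ogu*: last vowel = /u/, a back vowel → -ak → *oguak*.

minifim, oguak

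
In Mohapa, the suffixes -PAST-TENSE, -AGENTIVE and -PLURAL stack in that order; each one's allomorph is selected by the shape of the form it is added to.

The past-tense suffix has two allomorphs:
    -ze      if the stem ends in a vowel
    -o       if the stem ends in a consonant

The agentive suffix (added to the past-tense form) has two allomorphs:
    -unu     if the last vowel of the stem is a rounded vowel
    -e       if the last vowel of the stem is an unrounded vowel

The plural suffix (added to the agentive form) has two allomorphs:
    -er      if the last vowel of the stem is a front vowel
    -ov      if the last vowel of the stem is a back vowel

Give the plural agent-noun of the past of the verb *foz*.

Since the final sound of *foz* is /z/ (a consonant), it takes -o, giving *fozo*.
The past-tense form *fozo*: last vowel = /o/, a rounded vowel → -unu → *fozounu*.
The agentive form *fozounu* — last vowel /u/ (a back vowel) → -ov → *fozounuov*.

fozounuov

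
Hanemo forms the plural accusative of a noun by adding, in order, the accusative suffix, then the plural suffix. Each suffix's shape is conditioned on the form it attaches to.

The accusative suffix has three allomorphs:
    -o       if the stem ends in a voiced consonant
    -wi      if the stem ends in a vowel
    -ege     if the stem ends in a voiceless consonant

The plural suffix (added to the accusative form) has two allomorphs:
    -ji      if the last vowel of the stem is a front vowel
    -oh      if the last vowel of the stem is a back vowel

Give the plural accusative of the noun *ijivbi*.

ijivbiwiji

The final sound of *ijivbi* is /i/, which is a vowel, so the accusative suffix is -wi, giving *ijivbiwi*.
Since the last vowel of the accusative form *ijivbiwi* is /i/ (a front vowel), it takes -ji, giving *ijivbiwiji*.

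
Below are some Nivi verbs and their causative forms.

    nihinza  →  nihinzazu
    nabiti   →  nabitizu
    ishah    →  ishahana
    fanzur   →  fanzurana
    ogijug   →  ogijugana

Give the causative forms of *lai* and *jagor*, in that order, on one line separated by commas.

The pattern is consonant vs. vowel: -ana when the stem ends in a consonant (*ishah*, *fanzur*, *ogijug*); -zu when the stem ends in a vowel (*nihinza*, *nabiti*).
*lai* — final sound /i/ (a vowel) → -zu → *laizu*.
*jagor* — final sound /r/ (a consonant) → -ana → *jagorana*.

laizu, jagorana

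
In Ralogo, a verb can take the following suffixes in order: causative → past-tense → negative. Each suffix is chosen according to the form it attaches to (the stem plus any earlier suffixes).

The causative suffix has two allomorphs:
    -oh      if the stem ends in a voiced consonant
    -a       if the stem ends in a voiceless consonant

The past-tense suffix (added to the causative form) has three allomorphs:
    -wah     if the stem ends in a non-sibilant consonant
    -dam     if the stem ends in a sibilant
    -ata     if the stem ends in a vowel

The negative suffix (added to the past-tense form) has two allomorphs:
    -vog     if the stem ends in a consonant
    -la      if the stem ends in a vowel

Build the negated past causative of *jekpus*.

jekpusaatala

Since the final consonant of *jekpus* is /s/ (voiceless), it takes -a, giving *jekpusa*.
The causative form *jekpusa*: final sound = /a/, a vowel → -ata → *jekpusaata*.
Since the final sound of the past-tense form *jekpusaata* is /a/ (a vowel), it takes -la, giving *jekpusaatala*.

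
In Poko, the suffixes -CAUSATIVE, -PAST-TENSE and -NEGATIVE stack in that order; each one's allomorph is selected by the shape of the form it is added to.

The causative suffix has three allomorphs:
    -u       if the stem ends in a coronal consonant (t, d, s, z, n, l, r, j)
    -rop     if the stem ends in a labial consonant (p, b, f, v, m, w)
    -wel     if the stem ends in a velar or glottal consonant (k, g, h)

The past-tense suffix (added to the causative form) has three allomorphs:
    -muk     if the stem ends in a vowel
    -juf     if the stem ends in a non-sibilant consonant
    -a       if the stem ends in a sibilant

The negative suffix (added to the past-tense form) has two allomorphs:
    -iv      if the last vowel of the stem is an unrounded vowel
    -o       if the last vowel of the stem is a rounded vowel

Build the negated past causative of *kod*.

*kod*: final consonant = /d/, coronal → -u → *kodu*.
The causative form *kodu* — final sound /u/ (a vowel) → -muk → *kodumuk*.
The past-tense form *kodumuk*: last vowel = /u/, a rounded vowel → -o → *kodumuko*.

kodumuko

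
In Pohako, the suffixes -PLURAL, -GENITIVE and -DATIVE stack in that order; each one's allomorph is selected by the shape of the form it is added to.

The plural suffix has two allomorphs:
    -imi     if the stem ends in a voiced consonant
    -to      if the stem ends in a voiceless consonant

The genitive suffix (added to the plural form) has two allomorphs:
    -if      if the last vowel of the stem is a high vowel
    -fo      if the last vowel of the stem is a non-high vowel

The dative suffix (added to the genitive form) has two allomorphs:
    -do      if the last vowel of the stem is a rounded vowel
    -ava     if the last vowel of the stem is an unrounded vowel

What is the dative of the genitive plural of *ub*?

ubimiifava

*ub*: final consonant = /b/, voiced → -imi → *ubimi*.
The plural form *ubimi* — last vowel /i/ (a high vowel) → -if → *ubimiif*.
Since the last vowel of the genitive form *ubimiif* is /i/ (an unrounded vowel), it takes -ava, giving *ubimiifava*.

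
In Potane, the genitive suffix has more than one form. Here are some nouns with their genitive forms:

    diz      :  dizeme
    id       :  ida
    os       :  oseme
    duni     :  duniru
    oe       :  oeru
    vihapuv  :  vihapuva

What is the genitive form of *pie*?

The suffix is conditioned by the final sound: -eme when the stem ends in a sibilant (*diz*, *os*); -a when the stem ends in a non-sibilant consonant (*id*, *vihapuv*); -ru when the stem ends in a vowel (*duni*, *oe*).
The final sound of *pie* is /e/, which is a vowel, so the suffix is -ru, giving *pieru*.

pieru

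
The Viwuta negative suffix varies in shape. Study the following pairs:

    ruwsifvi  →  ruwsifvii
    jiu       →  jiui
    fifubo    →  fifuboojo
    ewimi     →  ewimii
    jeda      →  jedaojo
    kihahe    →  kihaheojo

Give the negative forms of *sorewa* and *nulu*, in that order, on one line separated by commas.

sorewaojo, nului

The suffix is conditioned by the last vowel: -i when the last vowel of the stem is a high vowel (*ruwsifvi*, *jiu*, *ewimi*); -ojo when the last vowel of the stem is a non-high vowel (*fifubo*, *jeda*, *kihahe*).
The last vowel of *sorewa* is /a/, which is a non-high vowel, so the suffix is -ojo, giving *sorewaojo*.
The last vowel of *nulu* is /u/, which is a high vowel, so the suffix is -i, giving *nului*.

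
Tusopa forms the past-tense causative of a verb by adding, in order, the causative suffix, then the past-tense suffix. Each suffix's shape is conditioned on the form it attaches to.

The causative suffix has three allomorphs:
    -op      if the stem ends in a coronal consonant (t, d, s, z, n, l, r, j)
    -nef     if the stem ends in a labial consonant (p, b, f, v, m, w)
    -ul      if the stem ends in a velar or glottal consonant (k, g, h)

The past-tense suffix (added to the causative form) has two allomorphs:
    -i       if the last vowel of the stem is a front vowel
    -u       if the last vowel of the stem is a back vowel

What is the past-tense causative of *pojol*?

pojolopu

*pojol* — final consonant /l/ (coronal) → -op → *pojolop*.
The last vowel of the causative form *pojolop* is /o/, which is a back vowel, so the past-tense suffix is -u, giving *pojolopu*.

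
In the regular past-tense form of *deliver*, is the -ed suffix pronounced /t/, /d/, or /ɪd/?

The stem *deliver* ends in a voiced sound other than /d/.
The -ed suffix is realized as /ɪd/ after /t, d/; as /t/ after other voiceless consonants; and as /d/ after other voiced sounds.
So -ed on *deliver* is pronounced /d/.

/d/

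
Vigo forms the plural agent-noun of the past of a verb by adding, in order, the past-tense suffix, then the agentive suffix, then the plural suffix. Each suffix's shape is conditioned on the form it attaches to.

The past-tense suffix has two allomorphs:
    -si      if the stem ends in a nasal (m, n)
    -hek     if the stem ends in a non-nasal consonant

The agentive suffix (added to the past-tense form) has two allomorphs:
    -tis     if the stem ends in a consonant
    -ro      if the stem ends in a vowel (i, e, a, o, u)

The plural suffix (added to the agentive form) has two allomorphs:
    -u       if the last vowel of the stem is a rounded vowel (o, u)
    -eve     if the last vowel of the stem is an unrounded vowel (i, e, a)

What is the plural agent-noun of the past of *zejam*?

The final consonant of *zejam* is /m/, which is a nasal, so the past-tense suffix is -si, giving *zejamsi*.
The final sound of the past-tense form *zejamsi* is /i/, which is a vowel, so the agentive suffix is -ro, giving *zejamsiro*.
Since the last vowel of the agentive form *zejamsiro* is /o/ (a rounded vowel), it takes -u, giving *zejamsirou*.

zejamsirou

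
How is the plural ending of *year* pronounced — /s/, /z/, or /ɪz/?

/z/

The stem *year* ends in a voiced non-sibilant sound.
The plural suffix surfaces as /ɪz/ after sibilants, /s/ after other voiceless consonants, and /z/ after other voiced sounds.
So the plural -s on *year* is pronounced /z/.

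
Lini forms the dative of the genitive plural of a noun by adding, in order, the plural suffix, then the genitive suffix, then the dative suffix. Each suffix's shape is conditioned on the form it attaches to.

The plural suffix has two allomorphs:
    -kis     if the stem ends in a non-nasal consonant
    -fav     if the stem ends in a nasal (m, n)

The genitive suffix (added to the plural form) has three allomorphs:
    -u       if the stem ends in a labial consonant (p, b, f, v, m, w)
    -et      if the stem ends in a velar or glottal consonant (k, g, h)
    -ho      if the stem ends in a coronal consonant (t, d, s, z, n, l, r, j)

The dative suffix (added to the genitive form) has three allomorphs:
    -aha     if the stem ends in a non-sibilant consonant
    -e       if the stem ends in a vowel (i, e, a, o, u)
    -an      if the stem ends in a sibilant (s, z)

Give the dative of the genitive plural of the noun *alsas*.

*alsas* — final consonant /s/ (non-nasal) → -kis → *alsaskis*.
The plural form *alsaskis* — final consonant /s/ (coronal) → -ho → *alsaskisho*.
The genitive form *alsaskisho*: final sound = /o/, a vowel → -e → *alsaskishoe*.

alsaskishoe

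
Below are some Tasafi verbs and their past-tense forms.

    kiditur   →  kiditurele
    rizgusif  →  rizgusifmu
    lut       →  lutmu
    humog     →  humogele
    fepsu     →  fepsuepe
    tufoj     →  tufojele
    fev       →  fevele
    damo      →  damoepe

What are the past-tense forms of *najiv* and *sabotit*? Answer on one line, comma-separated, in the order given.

najivele, sabotitmu

The alternation tracks the final sound of the stem — -mu when the stem ends in a voiceless consonant (*rizgusif*, *lut*); -ele when the stem ends in a voiced consonant (*kiditur*, *humog*, *tufoj*, *fev*); -epe when the stem ends in a vowel (*fepsu*, *damo*).
*najiv* — final sound /v/ (a voiced consonant) → -ele → *najivele*.
*sabotit*: final sound = /t/, a voiceless consonant → -mu → *sabotitmu*.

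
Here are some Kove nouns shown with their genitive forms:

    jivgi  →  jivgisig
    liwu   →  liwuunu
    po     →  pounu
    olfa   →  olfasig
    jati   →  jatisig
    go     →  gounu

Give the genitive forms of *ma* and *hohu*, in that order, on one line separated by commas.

Looking at the last vowel of each stem: -unu when the last vowel of the stem is a rounded vowel (*liwu*, *po*, *go*); -sig when the last vowel of the stem is an unrounded vowel (*jivgi*, *olfa*, *jati*).
*ma*: last vowel = /a/, an unrounded vowel → -sig → *masig*.
*hohu*: last vowel = /u/, a rounded vowel → -unu → *hohuunu*.

masig, hohuunu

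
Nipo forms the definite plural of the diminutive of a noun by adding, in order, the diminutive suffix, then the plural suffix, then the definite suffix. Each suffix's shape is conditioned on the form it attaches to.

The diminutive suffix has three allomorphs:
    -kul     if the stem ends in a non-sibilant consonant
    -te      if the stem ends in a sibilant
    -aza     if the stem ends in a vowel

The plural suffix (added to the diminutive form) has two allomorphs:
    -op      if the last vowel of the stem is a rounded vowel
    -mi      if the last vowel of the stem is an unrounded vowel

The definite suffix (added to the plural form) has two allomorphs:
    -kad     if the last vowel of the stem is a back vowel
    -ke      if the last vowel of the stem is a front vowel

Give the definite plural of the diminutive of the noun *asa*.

Since the final sound of *asa* is /a/ (a vowel), it takes -aza, giving *asaaza*.
The diminutive form *asaaza*: last vowel = /a/, an unrounded vowel → -mi → *asaazami*.
The plural form *asaazami*: last vowel = /i/, a front vowel → -ke → *asaazamike*.

asaazamike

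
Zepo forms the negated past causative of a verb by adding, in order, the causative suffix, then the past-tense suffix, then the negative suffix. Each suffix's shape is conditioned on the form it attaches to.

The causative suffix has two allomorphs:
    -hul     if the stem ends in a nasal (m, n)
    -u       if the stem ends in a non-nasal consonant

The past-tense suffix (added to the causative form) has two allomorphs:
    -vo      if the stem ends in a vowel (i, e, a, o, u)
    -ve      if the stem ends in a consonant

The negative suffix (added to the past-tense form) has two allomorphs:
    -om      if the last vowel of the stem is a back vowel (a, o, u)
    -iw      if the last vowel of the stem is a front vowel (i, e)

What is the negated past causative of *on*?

*on* — final consonant /n/ (a nasal) → -hul → *onhul*.
The final sound of the causative form *onhul* is /l/, which is a consonant, so the past-tense suffix is -ve, giving *onhulve*.
Since the last vowel of the past-tense form *onhulve* is /e/ (a front vowel), it takes -iw, giving *onhulveiw*.

onhulveiw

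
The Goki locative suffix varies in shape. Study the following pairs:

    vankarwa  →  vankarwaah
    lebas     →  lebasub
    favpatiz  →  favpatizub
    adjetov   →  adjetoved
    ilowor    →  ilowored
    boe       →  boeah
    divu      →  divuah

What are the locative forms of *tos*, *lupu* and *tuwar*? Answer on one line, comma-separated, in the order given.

The alternation tracks the final sound of the stem — -ub when the stem ends in a sibilant (*lebas*, *favpatiz*); -ed when the stem ends in a non-sibilant consonant (*adjetov*, *ilowor*); -ah when the stem ends in a vowel (*vankarwa*, *boe*, *divu*).
*tos* — final sound /s/ (a sibilant) → -ub → *tosub*.
*lupu* — final sound /u/ (a vowel) → -ah → *lupuah*.
*tuwar*: final sound = /r/, a non-sibilant consonant → -ed → *tuwared*.

tosub, lupuah, tuwared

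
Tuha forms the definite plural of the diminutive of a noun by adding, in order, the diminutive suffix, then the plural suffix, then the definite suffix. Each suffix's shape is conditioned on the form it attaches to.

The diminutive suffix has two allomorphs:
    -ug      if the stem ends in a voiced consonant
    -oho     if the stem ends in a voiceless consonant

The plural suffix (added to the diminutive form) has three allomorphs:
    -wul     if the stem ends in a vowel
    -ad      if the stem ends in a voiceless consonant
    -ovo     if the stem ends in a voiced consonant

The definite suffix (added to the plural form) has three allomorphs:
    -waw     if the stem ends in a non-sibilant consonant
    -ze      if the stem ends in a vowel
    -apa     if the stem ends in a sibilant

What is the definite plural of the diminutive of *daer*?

The final consonant of *daer* is /r/, which is voiced, so the diminutive suffix is -ug, giving *daerug*.
Since the final sound of the diminutive form *daerug* is /g/ (a voiced consonant), it takes -ovo, giving *daerugovo*.
Since the final sound of the plural form *daerugovo* is /o/ (a vowel), it takes -ze, giving *daerugovoze*.

daerugovoze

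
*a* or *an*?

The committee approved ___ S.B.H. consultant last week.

an

The indefinite article is chosen by the initial *sound* of the following word, not its spelling.
The initialism *S.B.H.* is read letter by letter; the first letter, S, is pronounced /ɛs/, which begins with a vowel sound.
So the article is *an*: The committee approved an S.B.H. consultant last week.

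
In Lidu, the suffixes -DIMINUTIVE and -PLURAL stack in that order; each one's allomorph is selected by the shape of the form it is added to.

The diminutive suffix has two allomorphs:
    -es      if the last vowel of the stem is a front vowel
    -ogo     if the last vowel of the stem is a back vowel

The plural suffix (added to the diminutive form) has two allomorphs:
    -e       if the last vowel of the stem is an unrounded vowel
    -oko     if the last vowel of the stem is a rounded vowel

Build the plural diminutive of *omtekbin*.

omtekbinese

The last vowel of *omtekbin* is /i/, which is a front vowel, so the diminutive suffix is -es, giving *omtekbines*.
The last vowel of the diminutive form *omtekbines* is /e/, which is an unrounded vowel, so the plural suffix is -e, giving *omtekbinese*.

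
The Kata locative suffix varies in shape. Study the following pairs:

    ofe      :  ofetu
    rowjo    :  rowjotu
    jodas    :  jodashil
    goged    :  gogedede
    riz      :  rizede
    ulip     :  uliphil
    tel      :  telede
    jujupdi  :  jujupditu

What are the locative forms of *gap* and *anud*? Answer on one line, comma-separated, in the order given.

Looking at the final sound of each stem: -hil when the stem ends in a voiceless consonant (*jodas*, *ulip*); -ede when the stem ends in a voiced consonant (*goged*, *riz*, *tel*); -tu when the stem ends in a vowel (*ofe*, *rowjo*, *jujupdi*).
*gap*: final sound = /p/, a voiceless consonant → -hil → *gaphil*.
*anud* — final sound /d/ (a voiced consonant) → -ede → *anudede*.

gaphil, anudede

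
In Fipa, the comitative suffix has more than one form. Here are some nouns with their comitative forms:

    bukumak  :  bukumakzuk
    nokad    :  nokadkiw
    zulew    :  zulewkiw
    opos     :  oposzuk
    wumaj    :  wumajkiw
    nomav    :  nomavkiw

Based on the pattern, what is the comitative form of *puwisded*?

The pattern is voicing of the final consonant: -zuk when the stem ends in a voiceless consonant (*bukumak*, *opos*); -kiw when the stem ends in a voiced consonant (*nokad*, *zulew*, *wumaj*, *nomav*).
*puwisded*: final consonant = /d/, voiced → -kiw → *puwisdedkiw*.

puwisdedkiw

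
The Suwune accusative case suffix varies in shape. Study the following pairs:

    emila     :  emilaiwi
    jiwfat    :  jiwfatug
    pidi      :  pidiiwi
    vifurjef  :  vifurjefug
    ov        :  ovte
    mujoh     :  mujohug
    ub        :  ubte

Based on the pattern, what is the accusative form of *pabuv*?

The pattern is voicing of the final sound: -ug when the stem ends in a voiceless consonant (*jiwfat*, *vifurjef*, *mujoh*); -te when the stem ends in a voiced consonant (*ov*, *ub*); -iwi when the stem ends in a vowel (*emila*, *pidi*).
*pabuv* — final sound /v/ (a voiced consonant) → -te → *pabuvte*.

pabuvte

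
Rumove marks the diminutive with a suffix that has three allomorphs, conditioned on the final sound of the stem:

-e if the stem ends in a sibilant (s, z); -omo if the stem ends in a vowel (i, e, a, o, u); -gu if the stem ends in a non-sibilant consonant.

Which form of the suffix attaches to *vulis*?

*vulis*: final sound = /s/, a sibilant → -e.

-e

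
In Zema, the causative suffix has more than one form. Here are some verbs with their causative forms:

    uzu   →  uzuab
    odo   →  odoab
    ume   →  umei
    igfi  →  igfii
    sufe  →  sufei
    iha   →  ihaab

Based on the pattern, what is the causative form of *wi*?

wii

Looking at the last vowel of each stem: -i when the last vowel of the stem is a front vowel (*ume*, *igfi*, *sufe*); -ab when the last vowel of the stem is a back vowel (*uzu*, *odo*, *iha*).
*wi*: last vowel = /i/, a front vowel → -i → *wii*.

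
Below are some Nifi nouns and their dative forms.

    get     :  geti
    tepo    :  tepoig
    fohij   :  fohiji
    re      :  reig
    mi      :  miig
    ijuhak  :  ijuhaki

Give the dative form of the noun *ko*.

koig

The alternation tracks the final sound of the stem — -i when the stem ends in a consonant (*get*, *fohij*, *ijuhak*); -ig when the stem ends in a vowel (*tepo*, *re*, *mi*).
The final sound of *ko* is /o/, which is a vowel, so the suffix is -ig, giving *koig*.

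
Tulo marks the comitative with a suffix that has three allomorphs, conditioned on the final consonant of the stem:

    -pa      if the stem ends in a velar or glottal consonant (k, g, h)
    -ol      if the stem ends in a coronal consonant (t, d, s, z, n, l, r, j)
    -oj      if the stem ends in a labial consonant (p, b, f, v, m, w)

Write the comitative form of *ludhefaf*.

ludhefafoj

The final consonant of *ludhefaf* is /f/, which is labial, so the suffix is -oj, giving *ludhefafoj*.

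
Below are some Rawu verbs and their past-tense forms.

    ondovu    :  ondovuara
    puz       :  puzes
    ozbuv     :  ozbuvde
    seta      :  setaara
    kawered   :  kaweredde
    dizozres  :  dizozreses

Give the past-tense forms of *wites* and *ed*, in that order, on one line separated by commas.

The suffix is conditioned by the final sound: -es when the stem ends in a sibilant (*puz*, *dizozres*); -de when the stem ends in a non-sibilant consonant (*ozbuv*, *kawered*); -ara when the stem ends in a vowel (*ondovu*, *seta*).
*wites* — final sound /s/ (a sibilant) → -es → *witeses*.
The final sound of *ed* is /d/, which is a non-sibilant consonant, so the suffix is -de, giving *edde*.

witeses, edde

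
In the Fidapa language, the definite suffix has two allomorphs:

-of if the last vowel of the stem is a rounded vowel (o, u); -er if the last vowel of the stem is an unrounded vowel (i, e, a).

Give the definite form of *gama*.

gamaer

Since the last vowel of *gama* is /a/ (an unrounded vowel), it takes -er, giving *gamaer*.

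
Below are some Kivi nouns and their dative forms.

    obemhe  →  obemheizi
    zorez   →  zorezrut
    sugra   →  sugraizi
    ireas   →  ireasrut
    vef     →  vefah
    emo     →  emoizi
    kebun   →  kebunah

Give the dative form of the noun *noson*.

nosonah

The alternation tracks the final sound of the stem — -rut when the stem ends in a sibilant (*zorez*, *ireas*); -ah when the stem ends in a non-sibilant consonant (*vef*, *kebun*); -izi when the stem ends in a vowel (*obemhe*, *sugra*, *emo*).
Since the final sound of *noson* is /n/ (a non-sibilant consonant), it takes -ah, giving *nosonah*.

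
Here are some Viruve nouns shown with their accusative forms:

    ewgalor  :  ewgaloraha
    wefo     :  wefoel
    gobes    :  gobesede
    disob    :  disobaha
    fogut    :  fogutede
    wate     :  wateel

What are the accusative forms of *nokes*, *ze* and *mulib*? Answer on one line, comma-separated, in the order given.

The alternation tracks the final sound of the stem — -ede when the stem ends in a voiceless consonant (*gobes*, *fogut*); -aha when the stem ends in a voiced consonant (*ewgalor*, *disob*); -el when the stem ends in a vowel (*wefo*, *wate*).
The final sound of *nokes* is /s/, which is a voiceless consonant, so the suffix is -ede, giving *nokesede*.
Since the final sound of *ze* is /e/ (a vowel), it takes -el, giving *zeel*.
*mulib*: final sound = /b/, a voiced consonant → -aha → *mulibaha*.

nokesede, zeel, mulibaha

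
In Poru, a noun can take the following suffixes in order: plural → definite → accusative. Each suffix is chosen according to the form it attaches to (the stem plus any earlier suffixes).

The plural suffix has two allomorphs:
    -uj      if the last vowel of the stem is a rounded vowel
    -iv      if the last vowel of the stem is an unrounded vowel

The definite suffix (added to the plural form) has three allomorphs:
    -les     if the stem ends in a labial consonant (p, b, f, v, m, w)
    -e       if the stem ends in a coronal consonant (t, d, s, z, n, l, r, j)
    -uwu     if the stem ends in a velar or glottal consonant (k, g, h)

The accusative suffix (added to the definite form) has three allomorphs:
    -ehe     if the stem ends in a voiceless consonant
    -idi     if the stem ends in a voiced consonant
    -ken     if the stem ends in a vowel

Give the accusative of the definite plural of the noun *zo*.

zoujeken

The last vowel of *zo* is /o/, which is a rounded vowel, so the plural suffix is -uj, giving *zouj*.
The final consonant of the plural form *zouj* is /j/, which is coronal, so the definite suffix is -e, giving *zouje*.
The definite form *zouje*: final sound = /e/, a vowel → -ken → *zoujeken*.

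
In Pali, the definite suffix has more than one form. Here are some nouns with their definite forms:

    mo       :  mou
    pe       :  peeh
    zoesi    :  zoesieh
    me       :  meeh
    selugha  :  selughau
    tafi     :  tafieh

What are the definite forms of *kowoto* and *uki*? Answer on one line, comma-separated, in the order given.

kowotou, ukieh

Looking at the last vowel of each stem: -eh when the last vowel of the stem is a front vowel (*pe*, *zoesi*, *me*, *tafi*); -u when the last vowel of the stem is a back vowel (*mo*, *selugha*).
The last vowel of *kowoto* is /o/, which is a back vowel, so the suffix is -u, giving *kowotou*.
*uki*: last vowel = /i/, a front vowel → -eh → *ukieh*.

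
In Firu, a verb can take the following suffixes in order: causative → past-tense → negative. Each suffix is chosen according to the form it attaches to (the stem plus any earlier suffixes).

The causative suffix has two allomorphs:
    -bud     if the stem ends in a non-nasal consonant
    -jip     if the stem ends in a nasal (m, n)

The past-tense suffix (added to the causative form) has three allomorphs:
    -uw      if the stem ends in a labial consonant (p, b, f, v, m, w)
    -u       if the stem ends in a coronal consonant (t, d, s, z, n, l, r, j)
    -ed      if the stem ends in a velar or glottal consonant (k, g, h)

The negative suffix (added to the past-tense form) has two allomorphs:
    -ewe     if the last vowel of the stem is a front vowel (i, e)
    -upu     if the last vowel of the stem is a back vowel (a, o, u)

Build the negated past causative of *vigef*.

vigefbuduupu

*vigef*: final consonant = /f/, non-nasal → -bud → *vigefbud*.
The causative form *vigefbud* — final consonant /d/ (coronal) → -u → *vigefbudu*.
The past-tense form *vigefbudu*: last vowel = /u/, a back vowel → -upu → *vigefbuduupu*.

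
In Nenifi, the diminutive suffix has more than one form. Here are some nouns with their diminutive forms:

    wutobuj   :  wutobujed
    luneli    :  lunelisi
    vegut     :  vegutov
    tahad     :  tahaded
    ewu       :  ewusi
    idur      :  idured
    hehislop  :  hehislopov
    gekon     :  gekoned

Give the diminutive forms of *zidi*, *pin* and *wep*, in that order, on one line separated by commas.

The suffix is conditioned by the final sound: -ov when the stem ends in a voiceless consonant (*vegut*, *hehislop*); -ed when the stem ends in a voiced consonant (*wutobuj*, *tahad*, *idur*, *gekon*); -si when the stem ends in a vowel (*luneli*, *ewu*).
*zidi* — final sound /i/ (a vowel) → -si → *zidisi*.
*pin* — final sound /n/ (a voiced consonant) → -ed → *pined*.
*wep* — final sound /p/ (a voiceless consonant) → -ov → *wepov*.

zidisi, pined, wepov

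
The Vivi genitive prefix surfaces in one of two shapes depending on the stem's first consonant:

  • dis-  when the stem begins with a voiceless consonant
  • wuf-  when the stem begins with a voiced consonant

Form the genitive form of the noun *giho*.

wufgiho

*giho*: first consonant = /g/, voiced → wuf- → *wufgiho*.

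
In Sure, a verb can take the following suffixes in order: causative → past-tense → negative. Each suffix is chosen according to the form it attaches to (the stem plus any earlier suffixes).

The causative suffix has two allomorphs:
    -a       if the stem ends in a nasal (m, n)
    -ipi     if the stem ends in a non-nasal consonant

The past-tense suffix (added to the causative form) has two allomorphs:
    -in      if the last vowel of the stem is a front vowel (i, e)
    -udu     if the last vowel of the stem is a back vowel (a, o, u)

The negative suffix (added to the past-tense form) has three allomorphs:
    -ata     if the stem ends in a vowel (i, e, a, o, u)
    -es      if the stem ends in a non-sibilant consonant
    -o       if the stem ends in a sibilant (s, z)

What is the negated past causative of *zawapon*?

zawaponauduata

Since the final consonant of *zawapon* is /n/ (a nasal), it takes -a, giving *zawapona*.
The causative form *zawapona* — last vowel /a/ (a back vowel) → -udu → *zawaponaudu*.
The past-tense form *zawaponaudu* — final sound /u/ (a vowel) → -ata → *zawaponauduata*.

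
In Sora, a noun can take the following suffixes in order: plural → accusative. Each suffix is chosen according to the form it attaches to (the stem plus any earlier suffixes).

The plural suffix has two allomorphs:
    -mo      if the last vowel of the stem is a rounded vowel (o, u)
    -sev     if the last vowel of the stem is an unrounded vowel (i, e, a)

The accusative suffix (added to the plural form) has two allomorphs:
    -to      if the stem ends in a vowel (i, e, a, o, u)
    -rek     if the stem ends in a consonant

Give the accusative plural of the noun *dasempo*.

The last vowel of *dasempo* is /o/, which is a rounded vowel, so the plural suffix is -mo, giving *dasempomo*.
The plural form *dasempomo*: final sound = /o/, a vowel → -to → *dasempomoto*.

dasempomoto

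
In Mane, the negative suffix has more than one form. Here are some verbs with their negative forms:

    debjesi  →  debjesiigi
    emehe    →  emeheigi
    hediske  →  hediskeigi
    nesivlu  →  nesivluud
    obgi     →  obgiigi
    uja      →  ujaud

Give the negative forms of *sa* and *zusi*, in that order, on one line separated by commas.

Looking at the last vowel of each stem: -igi when the last vowel of the stem is a front vowel (*debjesi*, *emehe*, *hediske*, *obgi*); -ud when the last vowel of the stem is a back vowel (*nesivlu*, *uja*).
*sa*: last vowel = /a/, a back vowel → -ud → *saud*.
*zusi*: last vowel = /i/, a front vowel → -igi → *zusiigi*.

saud, zusiigi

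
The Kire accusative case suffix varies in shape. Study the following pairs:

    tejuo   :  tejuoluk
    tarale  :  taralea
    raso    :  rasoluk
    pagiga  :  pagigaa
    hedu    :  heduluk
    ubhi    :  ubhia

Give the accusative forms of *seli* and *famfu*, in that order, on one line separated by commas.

Looking at the last vowel of each stem: -luk when the last vowel of the stem is a rounded vowel (*tejuo*, *raso*, *hedu*); -a when the last vowel of the stem is an unrounded vowel (*tarale*, *pagiga*, *ubhi*).
The last vowel of *seli* is /i/, which is an unrounded vowel, so the suffix is -a, giving *selia*.
The last vowel of *famfu* is /u/, which is a rounded vowel, so the suffix is -luk, giving *famfuluk*.

selia, famfuluk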